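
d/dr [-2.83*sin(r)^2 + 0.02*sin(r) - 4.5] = (0.02 - 5.66*sin(r))*cos(r)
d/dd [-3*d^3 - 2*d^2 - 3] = d*(-9*d - 4)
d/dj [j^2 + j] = 2*j + 1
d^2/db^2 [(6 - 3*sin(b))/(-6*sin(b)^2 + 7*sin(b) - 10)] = 3*(-36*sin(b)^5 + 246*sin(b)^4 + 180*sin(b)^3 - 884*sin(b)^2 + 184*sin(b) + 184)/(6*sin(b)^2 - 7*sin(b) + 10)^3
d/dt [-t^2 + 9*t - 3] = 9 - 2*t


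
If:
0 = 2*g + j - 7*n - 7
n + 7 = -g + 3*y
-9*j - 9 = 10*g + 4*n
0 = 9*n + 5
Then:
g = 313/72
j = -67/12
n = -5/9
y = 259/72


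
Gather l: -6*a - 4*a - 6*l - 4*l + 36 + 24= -10*a - 10*l + 60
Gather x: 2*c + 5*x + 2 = 2*c + 5*x + 2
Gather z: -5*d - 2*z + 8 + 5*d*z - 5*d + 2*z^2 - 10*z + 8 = -10*d + 2*z^2 + z*(5*d - 12) + 16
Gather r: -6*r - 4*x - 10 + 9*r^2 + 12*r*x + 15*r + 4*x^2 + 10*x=9*r^2 + r*(12*x + 9) + 4*x^2 + 6*x - 10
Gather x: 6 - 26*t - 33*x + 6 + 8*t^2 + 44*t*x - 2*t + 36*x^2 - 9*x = 8*t^2 - 28*t + 36*x^2 + x*(44*t - 42) + 12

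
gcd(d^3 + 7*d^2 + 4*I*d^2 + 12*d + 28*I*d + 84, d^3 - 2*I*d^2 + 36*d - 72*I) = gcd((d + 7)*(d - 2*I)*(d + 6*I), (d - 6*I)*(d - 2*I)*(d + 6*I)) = d^2 + 4*I*d + 12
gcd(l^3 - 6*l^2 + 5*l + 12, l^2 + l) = l + 1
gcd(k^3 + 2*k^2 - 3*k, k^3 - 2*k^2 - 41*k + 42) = k - 1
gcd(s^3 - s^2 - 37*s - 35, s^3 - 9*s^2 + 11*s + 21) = s^2 - 6*s - 7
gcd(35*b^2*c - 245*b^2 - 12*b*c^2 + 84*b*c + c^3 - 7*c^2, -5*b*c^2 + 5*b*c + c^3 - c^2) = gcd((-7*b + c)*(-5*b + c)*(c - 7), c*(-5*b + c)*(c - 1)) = 5*b - c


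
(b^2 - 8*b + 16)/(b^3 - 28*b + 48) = (b - 4)/(b^2 + 4*b - 12)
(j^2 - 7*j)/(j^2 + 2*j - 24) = j*(j - 7)/(j^2 + 2*j - 24)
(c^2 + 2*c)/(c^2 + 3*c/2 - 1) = 2*c/(2*c - 1)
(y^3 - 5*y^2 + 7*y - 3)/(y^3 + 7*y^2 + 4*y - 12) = (y^2 - 4*y + 3)/(y^2 + 8*y + 12)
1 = 1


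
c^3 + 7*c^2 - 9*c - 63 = (c - 3)*(c + 3)*(c + 7)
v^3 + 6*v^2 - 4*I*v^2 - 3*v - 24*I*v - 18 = (v + 6)*(v - 3*I)*(v - I)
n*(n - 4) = n^2 - 4*n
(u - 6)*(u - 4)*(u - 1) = u^3 - 11*u^2 + 34*u - 24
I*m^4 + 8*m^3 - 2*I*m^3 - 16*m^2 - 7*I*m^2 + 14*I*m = m*(m - 2)*(m - 7*I)*(I*m + 1)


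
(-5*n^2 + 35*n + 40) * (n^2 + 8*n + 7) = -5*n^4 - 5*n^3 + 285*n^2 + 565*n + 280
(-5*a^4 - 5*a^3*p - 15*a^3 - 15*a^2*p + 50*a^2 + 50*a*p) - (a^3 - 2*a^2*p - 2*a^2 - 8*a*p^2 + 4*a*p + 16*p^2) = -5*a^4 - 5*a^3*p - 16*a^3 - 13*a^2*p + 52*a^2 + 8*a*p^2 + 46*a*p - 16*p^2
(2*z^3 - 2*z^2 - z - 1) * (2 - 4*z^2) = -8*z^5 + 8*z^4 + 8*z^3 - 2*z - 2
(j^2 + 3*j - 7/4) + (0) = j^2 + 3*j - 7/4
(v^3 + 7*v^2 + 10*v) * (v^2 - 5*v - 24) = v^5 + 2*v^4 - 49*v^3 - 218*v^2 - 240*v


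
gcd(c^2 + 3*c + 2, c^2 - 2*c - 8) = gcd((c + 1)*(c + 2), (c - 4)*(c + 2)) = c + 2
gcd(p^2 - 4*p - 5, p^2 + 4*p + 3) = p + 1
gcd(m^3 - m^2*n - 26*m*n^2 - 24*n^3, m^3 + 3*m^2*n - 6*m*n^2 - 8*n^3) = m^2 + 5*m*n + 4*n^2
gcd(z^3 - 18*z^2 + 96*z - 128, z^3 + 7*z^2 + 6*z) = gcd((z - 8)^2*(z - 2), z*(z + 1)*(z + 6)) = 1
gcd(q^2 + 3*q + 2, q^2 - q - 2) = q + 1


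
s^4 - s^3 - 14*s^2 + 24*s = s*(s - 3)*(s - 2)*(s + 4)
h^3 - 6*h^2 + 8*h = h*(h - 4)*(h - 2)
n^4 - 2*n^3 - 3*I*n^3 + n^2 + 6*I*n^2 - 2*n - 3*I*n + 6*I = (n - 2)*(n - 3*I)*(n - I)*(n + I)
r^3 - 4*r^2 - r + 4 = (r - 4)*(r - 1)*(r + 1)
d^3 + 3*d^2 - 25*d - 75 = (d - 5)*(d + 3)*(d + 5)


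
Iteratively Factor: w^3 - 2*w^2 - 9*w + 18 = (w - 3)*(w^2 + w - 6) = (w - 3)*(w - 2)*(w + 3)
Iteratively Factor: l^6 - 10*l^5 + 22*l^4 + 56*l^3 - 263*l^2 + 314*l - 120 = (l - 1)*(l^5 - 9*l^4 + 13*l^3 + 69*l^2 - 194*l + 120) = (l - 1)^2*(l^4 - 8*l^3 + 5*l^2 + 74*l - 120) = (l - 2)*(l - 1)^2*(l^3 - 6*l^2 - 7*l + 60) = (l - 2)*(l - 1)^2*(l + 3)*(l^2 - 9*l + 20) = (l - 5)*(l - 2)*(l - 1)^2*(l + 3)*(l - 4)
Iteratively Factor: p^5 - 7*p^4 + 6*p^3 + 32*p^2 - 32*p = (p - 1)*(p^4 - 6*p^3 + 32*p) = (p - 1)*(p + 2)*(p^3 - 8*p^2 + 16*p) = p*(p - 1)*(p + 2)*(p^2 - 8*p + 16) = p*(p - 4)*(p - 1)*(p + 2)*(p - 4)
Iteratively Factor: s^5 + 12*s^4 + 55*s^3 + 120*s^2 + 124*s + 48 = (s + 3)*(s^4 + 9*s^3 + 28*s^2 + 36*s + 16) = (s + 3)*(s + 4)*(s^3 + 5*s^2 + 8*s + 4) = (s + 2)*(s + 3)*(s + 4)*(s^2 + 3*s + 2) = (s + 1)*(s + 2)*(s + 3)*(s + 4)*(s + 2)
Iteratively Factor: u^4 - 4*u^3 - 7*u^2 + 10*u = (u + 2)*(u^3 - 6*u^2 + 5*u) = (u - 1)*(u + 2)*(u^2 - 5*u) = u*(u - 1)*(u + 2)*(u - 5)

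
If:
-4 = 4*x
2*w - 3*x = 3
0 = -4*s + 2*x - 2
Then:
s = -1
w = 0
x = -1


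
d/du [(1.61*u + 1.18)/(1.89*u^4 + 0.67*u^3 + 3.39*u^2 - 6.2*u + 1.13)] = (-9.1287*u^4 - 11.0782*u^3 - 7.8297*u^2 - 8.0004*u + 9.1353)/(3.5721*u^8 + 2.5326*u^7 + 13.2631*u^6 - 18.8934*u^5 + 7.4555*u^4 - 40.5218*u^3 + 46.1014*u^2 - 14.012*u + 1.2769)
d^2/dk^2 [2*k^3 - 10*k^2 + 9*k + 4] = 12*k - 20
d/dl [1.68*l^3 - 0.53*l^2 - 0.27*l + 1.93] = 5.04*l^2 - 1.06*l - 0.27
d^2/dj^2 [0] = 0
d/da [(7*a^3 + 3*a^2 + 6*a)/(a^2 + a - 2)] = (7*a^4 + 14*a^3 - 45*a^2 - 12*a - 12)/(a^4 + 2*a^3 - 3*a^2 - 4*a + 4)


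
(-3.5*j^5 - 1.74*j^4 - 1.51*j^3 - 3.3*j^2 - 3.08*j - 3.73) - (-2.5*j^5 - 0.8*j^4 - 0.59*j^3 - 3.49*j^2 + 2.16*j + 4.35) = -1.0*j^5 - 0.94*j^4 - 0.92*j^3 + 0.19*j^2 - 5.24*j - 8.08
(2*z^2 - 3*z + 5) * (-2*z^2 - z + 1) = -4*z^4 + 4*z^3 - 5*z^2 - 8*z + 5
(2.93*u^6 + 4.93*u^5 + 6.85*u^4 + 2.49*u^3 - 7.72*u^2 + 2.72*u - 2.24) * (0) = 0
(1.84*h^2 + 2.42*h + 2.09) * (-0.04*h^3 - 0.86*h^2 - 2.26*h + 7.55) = -0.0736*h^5 - 1.6792*h^4 - 6.3232*h^3 + 6.6254*h^2 + 13.5476*h + 15.7795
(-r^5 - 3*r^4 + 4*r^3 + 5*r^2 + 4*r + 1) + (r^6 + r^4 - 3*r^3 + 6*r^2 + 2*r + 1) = r^6 - r^5 - 2*r^4 + r^3 + 11*r^2 + 6*r + 2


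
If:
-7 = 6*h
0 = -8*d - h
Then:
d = 7/48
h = -7/6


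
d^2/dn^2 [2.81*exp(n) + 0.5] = 2.81*exp(n)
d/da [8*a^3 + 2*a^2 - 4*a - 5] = 24*a^2 + 4*a - 4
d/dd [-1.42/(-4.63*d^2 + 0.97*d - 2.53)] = (1.3774 - 13.1492*d)/(4.63*d^2 - 0.97*d + 2.53)^2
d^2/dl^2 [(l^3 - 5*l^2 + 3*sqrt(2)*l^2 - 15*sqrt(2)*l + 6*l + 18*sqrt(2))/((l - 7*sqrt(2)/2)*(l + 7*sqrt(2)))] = 4*(5*sqrt(2)*l^3 + 117*l^3 - 1470*l^2 - 39*sqrt(2)*l^2 - 4410*sqrt(2)*l + 16926*l - 34300 + 19110*sqrt(2))/(4*l^6 + 42*sqrt(2)*l^5 - 294*l^4 - 3773*sqrt(2)*l^3 + 14406*l^2 + 100842*sqrt(2)*l - 470596)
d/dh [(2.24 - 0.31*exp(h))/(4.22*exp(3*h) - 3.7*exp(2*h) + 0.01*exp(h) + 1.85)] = (2.6164*exp(3*h) - 29.5054*exp(2*h) + 16.576*exp(h) - 0.5959)*exp(h)/(17.8084*exp(6*h) - 31.228*exp(5*h) + 13.7744*exp(4*h) + 15.54*exp(3*h) - 13.6899*exp(2*h) + 0.037*exp(h) + 3.4225)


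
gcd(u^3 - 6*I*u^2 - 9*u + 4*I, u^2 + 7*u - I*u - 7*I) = u - I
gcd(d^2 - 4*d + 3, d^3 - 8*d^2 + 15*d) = d - 3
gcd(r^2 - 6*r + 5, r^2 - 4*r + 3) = r - 1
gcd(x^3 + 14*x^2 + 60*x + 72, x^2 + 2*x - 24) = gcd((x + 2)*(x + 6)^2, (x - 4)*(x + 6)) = x + 6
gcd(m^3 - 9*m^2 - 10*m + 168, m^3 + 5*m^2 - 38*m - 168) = m^2 - 2*m - 24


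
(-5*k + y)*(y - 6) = -5*k*y + 30*k + y^2 - 6*y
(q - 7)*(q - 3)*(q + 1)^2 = q^4 - 8*q^3 + 2*q^2 + 32*q + 21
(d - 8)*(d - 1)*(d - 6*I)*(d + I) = d^4 - 9*d^3 - 5*I*d^3 + 14*d^2 + 45*I*d^2 - 54*d - 40*I*d + 48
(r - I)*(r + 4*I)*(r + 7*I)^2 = r^4 + 17*I*r^3 - 87*r^2 - 91*I*r - 196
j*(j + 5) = j^2 + 5*j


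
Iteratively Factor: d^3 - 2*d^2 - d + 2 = (d - 2)*(d^2 - 1) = (d - 2)*(d + 1)*(d - 1)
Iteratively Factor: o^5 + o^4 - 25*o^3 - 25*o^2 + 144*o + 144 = (o - 4)*(o^4 + 5*o^3 - 5*o^2 - 45*o - 36) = (o - 4)*(o - 3)*(o^3 + 8*o^2 + 19*o + 12) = (o - 4)*(o - 3)*(o + 1)*(o^2 + 7*o + 12) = (o - 4)*(o - 3)*(o + 1)*(o + 4)*(o + 3)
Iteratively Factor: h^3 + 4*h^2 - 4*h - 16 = (h + 4)*(h^2 - 4) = (h + 2)*(h + 4)*(h - 2)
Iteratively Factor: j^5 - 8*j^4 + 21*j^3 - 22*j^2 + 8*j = (j)*(j^4 - 8*j^3 + 21*j^2 - 22*j + 8) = j*(j - 4)*(j^3 - 4*j^2 + 5*j - 2) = j*(j - 4)*(j - 1)*(j^2 - 3*j + 2) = j*(j - 4)*(j - 1)^2*(j - 2)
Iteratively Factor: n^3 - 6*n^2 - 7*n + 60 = (n + 3)*(n^2 - 9*n + 20) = (n - 5)*(n + 3)*(n - 4)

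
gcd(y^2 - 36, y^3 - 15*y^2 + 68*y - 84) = y - 6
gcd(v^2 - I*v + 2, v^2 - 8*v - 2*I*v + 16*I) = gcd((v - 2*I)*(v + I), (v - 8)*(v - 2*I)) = v - 2*I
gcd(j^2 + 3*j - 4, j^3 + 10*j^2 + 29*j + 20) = j + 4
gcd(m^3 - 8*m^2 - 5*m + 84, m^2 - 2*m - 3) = 1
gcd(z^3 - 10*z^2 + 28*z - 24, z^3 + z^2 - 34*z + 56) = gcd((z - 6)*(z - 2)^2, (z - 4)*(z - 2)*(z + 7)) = z - 2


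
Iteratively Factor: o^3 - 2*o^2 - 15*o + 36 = (o + 4)*(o^2 - 6*o + 9) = (o - 3)*(o + 4)*(o - 3)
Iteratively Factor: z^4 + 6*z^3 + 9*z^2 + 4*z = (z + 4)*(z^3 + 2*z^2 + z) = (z + 1)*(z + 4)*(z^2 + z) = z*(z + 1)*(z + 4)*(z + 1)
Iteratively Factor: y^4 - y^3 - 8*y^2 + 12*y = (y + 3)*(y^3 - 4*y^2 + 4*y) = (y - 2)*(y + 3)*(y^2 - 2*y) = y*(y - 2)*(y + 3)*(y - 2)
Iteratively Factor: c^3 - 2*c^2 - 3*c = (c + 1)*(c^2 - 3*c) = c*(c + 1)*(c - 3)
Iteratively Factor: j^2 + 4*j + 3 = (j + 1)*(j + 3)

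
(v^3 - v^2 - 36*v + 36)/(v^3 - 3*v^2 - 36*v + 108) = (v - 1)/(v - 3)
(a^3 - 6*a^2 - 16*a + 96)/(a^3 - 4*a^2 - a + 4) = (a^2 - 2*a - 24)/(a^2 - 1)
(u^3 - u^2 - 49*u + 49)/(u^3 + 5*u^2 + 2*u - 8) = (u^2 - 49)/(u^2 + 6*u + 8)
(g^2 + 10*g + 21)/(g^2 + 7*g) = (g + 3)/g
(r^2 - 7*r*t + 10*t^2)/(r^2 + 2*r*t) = (r^2 - 7*r*t + 10*t^2)/(r*(r + 2*t))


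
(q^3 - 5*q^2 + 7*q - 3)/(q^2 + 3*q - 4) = (q^2 - 4*q + 3)/(q + 4)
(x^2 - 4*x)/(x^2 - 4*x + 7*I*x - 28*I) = x/(x + 7*I)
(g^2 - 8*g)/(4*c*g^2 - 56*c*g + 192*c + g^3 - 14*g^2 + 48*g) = g/(4*c*g - 24*c + g^2 - 6*g)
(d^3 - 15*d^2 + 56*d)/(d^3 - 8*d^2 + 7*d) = (d - 8)/(d - 1)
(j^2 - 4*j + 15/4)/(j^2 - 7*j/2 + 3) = (j - 5/2)/(j - 2)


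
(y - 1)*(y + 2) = y^2 + y - 2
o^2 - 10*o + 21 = (o - 7)*(o - 3)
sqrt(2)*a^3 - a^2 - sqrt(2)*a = a*(a - sqrt(2))*(sqrt(2)*a + 1)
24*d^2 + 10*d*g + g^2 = (4*d + g)*(6*d + g)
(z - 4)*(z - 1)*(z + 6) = z^3 + z^2 - 26*z + 24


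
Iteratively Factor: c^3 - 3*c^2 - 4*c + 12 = (c - 3)*(c^2 - 4) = (c - 3)*(c + 2)*(c - 2)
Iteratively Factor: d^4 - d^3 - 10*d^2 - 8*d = (d)*(d^3 - d^2 - 10*d - 8) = d*(d + 1)*(d^2 - 2*d - 8) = d*(d + 1)*(d + 2)*(d - 4)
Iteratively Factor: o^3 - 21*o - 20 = (o - 5)*(o^2 + 5*o + 4) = (o - 5)*(o + 1)*(o + 4)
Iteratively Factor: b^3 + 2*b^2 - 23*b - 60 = (b + 4)*(b^2 - 2*b - 15) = (b - 5)*(b + 4)*(b + 3)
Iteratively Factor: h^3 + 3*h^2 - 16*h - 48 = (h + 3)*(h^2 - 16) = (h + 3)*(h + 4)*(h - 4)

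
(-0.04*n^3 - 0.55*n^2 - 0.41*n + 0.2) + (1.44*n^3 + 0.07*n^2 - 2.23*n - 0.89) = 1.4*n^3 - 0.48*n^2 - 2.64*n - 0.69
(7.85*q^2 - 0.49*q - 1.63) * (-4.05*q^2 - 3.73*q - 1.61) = -31.7925*q^4 - 27.296*q^3 - 4.2093*q^2 + 6.8688*q + 2.6243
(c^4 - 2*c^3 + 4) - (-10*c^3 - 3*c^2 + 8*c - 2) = c^4 + 8*c^3 + 3*c^2 - 8*c + 6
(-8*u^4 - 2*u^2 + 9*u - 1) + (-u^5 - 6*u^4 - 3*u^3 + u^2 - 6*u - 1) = -u^5 - 14*u^4 - 3*u^3 - u^2 + 3*u - 2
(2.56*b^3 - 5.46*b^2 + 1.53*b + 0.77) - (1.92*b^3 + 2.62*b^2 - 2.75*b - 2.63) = 0.64*b^3 - 8.08*b^2 + 4.28*b + 3.4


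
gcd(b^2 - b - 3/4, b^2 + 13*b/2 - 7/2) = 1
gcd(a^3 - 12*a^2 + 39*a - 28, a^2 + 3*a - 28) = a - 4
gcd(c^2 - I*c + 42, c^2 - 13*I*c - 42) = c - 7*I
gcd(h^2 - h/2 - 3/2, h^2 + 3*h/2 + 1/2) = h + 1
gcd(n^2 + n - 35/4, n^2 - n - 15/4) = n - 5/2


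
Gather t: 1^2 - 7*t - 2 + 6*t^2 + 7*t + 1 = 6*t^2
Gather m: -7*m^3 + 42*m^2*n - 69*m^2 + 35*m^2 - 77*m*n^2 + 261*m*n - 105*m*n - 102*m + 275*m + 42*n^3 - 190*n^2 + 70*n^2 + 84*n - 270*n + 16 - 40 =-7*m^3 + m^2*(42*n - 34) + m*(-77*n^2 + 156*n + 173) + 42*n^3 - 120*n^2 - 186*n - 24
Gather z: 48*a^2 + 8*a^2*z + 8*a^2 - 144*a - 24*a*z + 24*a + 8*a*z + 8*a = 56*a^2 - 112*a + z*(8*a^2 - 16*a)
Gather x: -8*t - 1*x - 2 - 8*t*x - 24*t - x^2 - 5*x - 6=-32*t - x^2 + x*(-8*t - 6) - 8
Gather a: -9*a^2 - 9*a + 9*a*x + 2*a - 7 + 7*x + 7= -9*a^2 + a*(9*x - 7) + 7*x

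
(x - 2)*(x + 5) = x^2 + 3*x - 10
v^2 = v^2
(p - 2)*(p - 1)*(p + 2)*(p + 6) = p^4 + 5*p^3 - 10*p^2 - 20*p + 24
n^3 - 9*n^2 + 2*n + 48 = (n - 8)*(n - 3)*(n + 2)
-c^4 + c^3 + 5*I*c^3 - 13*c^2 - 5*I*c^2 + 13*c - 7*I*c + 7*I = (c - 7*I)*(c + I)*(-I*c + 1)*(-I*c + I)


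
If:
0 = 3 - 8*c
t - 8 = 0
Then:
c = 3/8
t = 8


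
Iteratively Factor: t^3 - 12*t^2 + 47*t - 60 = (t - 3)*(t^2 - 9*t + 20) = (t - 4)*(t - 3)*(t - 5)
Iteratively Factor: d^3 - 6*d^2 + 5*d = (d - 5)*(d^2 - d) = d*(d - 5)*(d - 1)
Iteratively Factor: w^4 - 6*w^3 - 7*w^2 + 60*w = (w - 5)*(w^3 - w^2 - 12*w) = (w - 5)*(w + 3)*(w^2 - 4*w) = w*(w - 5)*(w + 3)*(w - 4)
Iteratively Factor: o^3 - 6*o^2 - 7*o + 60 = (o - 4)*(o^2 - 2*o - 15) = (o - 5)*(o - 4)*(o + 3)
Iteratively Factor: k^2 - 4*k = (k)*(k - 4)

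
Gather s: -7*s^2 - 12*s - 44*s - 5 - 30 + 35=-7*s^2 - 56*s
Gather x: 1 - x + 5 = 6 - x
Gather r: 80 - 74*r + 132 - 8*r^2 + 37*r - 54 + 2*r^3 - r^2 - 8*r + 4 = 2*r^3 - 9*r^2 - 45*r + 162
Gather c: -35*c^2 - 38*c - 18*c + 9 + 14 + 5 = -35*c^2 - 56*c + 28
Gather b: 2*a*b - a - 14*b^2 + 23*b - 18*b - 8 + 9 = -a - 14*b^2 + b*(2*a + 5) + 1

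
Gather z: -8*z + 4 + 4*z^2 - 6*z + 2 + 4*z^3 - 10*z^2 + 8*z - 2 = 4*z^3 - 6*z^2 - 6*z + 4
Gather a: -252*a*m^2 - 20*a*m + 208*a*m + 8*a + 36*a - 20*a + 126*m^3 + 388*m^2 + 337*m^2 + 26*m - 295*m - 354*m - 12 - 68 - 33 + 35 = a*(-252*m^2 + 188*m + 24) + 126*m^3 + 725*m^2 - 623*m - 78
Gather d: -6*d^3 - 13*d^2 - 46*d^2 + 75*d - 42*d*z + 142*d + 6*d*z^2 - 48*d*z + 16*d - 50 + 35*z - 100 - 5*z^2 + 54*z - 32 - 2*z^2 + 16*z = -6*d^3 - 59*d^2 + d*(6*z^2 - 90*z + 233) - 7*z^2 + 105*z - 182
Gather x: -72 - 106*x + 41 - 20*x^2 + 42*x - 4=-20*x^2 - 64*x - 35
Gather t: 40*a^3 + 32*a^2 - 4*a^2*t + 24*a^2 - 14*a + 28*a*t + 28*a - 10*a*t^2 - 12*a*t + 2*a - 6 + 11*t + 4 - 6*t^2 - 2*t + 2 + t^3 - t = 40*a^3 + 56*a^2 + 16*a + t^3 + t^2*(-10*a - 6) + t*(-4*a^2 + 16*a + 8)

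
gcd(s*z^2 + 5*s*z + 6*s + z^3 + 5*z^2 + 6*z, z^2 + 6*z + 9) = z + 3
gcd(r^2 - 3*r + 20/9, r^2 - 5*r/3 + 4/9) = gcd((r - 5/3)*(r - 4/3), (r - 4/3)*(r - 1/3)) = r - 4/3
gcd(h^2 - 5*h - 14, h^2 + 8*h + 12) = h + 2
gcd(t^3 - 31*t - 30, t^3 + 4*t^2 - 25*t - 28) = t + 1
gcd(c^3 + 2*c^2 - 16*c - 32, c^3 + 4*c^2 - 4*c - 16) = c^2 + 6*c + 8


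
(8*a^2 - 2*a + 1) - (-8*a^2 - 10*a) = 16*a^2 + 8*a + 1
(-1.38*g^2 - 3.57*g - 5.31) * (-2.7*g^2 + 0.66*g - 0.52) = 3.726*g^4 + 8.7282*g^3 + 12.6984*g^2 - 1.6482*g + 2.7612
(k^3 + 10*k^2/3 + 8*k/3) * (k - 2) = k^4 + 4*k^3/3 - 4*k^2 - 16*k/3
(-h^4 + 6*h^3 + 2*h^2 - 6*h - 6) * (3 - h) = h^5 - 9*h^4 + 16*h^3 + 12*h^2 - 12*h - 18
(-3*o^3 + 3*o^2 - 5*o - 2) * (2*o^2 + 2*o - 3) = -6*o^5 + 5*o^3 - 23*o^2 + 11*o + 6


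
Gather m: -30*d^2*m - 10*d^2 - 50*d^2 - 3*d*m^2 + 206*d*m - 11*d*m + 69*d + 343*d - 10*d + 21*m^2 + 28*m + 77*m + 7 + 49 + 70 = -60*d^2 + 402*d + m^2*(21 - 3*d) + m*(-30*d^2 + 195*d + 105) + 126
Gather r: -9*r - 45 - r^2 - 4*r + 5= -r^2 - 13*r - 40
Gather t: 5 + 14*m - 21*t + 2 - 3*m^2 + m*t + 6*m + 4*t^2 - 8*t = -3*m^2 + 20*m + 4*t^2 + t*(m - 29) + 7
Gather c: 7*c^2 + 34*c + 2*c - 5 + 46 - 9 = 7*c^2 + 36*c + 32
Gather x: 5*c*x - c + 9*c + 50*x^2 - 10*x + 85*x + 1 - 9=8*c + 50*x^2 + x*(5*c + 75) - 8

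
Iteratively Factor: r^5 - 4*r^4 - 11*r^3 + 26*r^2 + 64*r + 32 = (r + 1)*(r^4 - 5*r^3 - 6*r^2 + 32*r + 32) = (r - 4)*(r + 1)*(r^3 - r^2 - 10*r - 8) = (r - 4)^2*(r + 1)*(r^2 + 3*r + 2) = (r - 4)^2*(r + 1)^2*(r + 2)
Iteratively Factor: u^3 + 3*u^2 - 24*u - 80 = (u - 5)*(u^2 + 8*u + 16) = (u - 5)*(u + 4)*(u + 4)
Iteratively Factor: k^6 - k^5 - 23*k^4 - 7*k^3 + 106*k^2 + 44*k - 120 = (k + 3)*(k^5 - 4*k^4 - 11*k^3 + 26*k^2 + 28*k - 40) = (k - 2)*(k + 3)*(k^4 - 2*k^3 - 15*k^2 - 4*k + 20) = (k - 5)*(k - 2)*(k + 3)*(k^3 + 3*k^2 - 4) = (k - 5)*(k - 2)*(k + 2)*(k + 3)*(k^2 + k - 2) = (k - 5)*(k - 2)*(k + 2)^2*(k + 3)*(k - 1)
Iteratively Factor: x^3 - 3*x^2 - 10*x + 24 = (x + 3)*(x^2 - 6*x + 8) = (x - 4)*(x + 3)*(x - 2)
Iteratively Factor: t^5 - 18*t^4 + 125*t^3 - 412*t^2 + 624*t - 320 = (t - 4)*(t^4 - 14*t^3 + 69*t^2 - 136*t + 80) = (t - 4)*(t - 1)*(t^3 - 13*t^2 + 56*t - 80) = (t - 4)^2*(t - 1)*(t^2 - 9*t + 20) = (t - 4)^3*(t - 1)*(t - 5)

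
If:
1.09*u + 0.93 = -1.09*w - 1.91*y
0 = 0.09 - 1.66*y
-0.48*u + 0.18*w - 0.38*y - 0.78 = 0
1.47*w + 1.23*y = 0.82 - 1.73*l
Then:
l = -0.01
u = -1.47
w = 0.52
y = 0.05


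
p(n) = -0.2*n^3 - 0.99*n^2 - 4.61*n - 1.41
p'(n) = -0.6*n^2 - 1.98*n - 4.61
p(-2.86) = 8.36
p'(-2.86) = -3.85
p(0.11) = -1.93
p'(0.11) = -4.84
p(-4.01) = 14.05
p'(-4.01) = -6.32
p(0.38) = -3.32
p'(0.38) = -5.45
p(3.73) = -42.76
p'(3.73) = -20.34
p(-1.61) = 4.28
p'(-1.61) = -2.98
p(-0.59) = 1.01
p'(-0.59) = -3.65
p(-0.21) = -0.48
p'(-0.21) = -4.22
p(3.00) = -29.55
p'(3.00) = -15.95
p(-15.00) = 519.99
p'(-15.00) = -109.91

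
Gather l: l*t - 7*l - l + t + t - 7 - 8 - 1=l*(t - 8) + 2*t - 16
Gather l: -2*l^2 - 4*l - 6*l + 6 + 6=-2*l^2 - 10*l + 12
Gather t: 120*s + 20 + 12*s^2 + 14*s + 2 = 12*s^2 + 134*s + 22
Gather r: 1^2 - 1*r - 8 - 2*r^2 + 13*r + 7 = -2*r^2 + 12*r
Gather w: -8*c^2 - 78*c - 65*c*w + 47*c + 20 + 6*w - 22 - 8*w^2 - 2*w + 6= -8*c^2 - 31*c - 8*w^2 + w*(4 - 65*c) + 4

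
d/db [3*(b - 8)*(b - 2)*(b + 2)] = 9*b^2 - 48*b - 12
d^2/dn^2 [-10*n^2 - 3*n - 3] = -20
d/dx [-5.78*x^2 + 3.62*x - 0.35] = 3.62 - 11.56*x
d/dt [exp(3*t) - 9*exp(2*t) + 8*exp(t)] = (3*exp(2*t) - 18*exp(t) + 8)*exp(t)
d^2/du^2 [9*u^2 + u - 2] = 18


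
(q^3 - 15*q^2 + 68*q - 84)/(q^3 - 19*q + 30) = (q^2 - 13*q + 42)/(q^2 + 2*q - 15)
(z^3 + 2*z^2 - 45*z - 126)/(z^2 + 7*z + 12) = (z^2 - z - 42)/(z + 4)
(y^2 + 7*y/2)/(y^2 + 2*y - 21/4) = 2*y/(2*y - 3)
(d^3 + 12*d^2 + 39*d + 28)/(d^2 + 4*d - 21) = (d^2 + 5*d + 4)/(d - 3)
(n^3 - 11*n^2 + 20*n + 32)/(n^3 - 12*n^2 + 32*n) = (n + 1)/n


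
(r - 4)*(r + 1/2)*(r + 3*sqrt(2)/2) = r^3 - 7*r^2/2 + 3*sqrt(2)*r^2/2 - 21*sqrt(2)*r/4 - 2*r - 3*sqrt(2)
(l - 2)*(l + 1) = l^2 - l - 2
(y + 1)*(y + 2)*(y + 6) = y^3 + 9*y^2 + 20*y + 12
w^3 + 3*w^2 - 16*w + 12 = (w - 2)*(w - 1)*(w + 6)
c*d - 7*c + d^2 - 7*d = (c + d)*(d - 7)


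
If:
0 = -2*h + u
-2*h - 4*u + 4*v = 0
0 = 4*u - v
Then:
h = 0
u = 0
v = 0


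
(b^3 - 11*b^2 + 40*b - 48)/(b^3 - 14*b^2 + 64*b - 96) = (b - 3)/(b - 6)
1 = 1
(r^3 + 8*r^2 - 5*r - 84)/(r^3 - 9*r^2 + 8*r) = (r^3 + 8*r^2 - 5*r - 84)/(r*(r^2 - 9*r + 8))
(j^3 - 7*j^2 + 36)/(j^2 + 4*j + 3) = (j^3 - 7*j^2 + 36)/(j^2 + 4*j + 3)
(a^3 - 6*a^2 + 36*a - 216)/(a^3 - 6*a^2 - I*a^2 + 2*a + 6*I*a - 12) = (a^2 + 36)/(a^2 - I*a + 2)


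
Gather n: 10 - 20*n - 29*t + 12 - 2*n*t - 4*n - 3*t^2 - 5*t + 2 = n*(-2*t - 24) - 3*t^2 - 34*t + 24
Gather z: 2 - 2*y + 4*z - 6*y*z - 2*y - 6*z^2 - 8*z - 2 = -4*y - 6*z^2 + z*(-6*y - 4)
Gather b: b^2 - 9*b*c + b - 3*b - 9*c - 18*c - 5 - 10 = b^2 + b*(-9*c - 2) - 27*c - 15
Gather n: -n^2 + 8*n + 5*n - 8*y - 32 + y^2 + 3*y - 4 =-n^2 + 13*n + y^2 - 5*y - 36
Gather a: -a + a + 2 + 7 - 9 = 0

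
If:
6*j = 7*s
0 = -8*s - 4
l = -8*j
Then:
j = -7/12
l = 14/3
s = -1/2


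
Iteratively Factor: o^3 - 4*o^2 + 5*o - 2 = (o - 1)*(o^2 - 3*o + 2) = (o - 2)*(o - 1)*(o - 1)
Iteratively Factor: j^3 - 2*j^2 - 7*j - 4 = (j + 1)*(j^2 - 3*j - 4) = (j + 1)^2*(j - 4)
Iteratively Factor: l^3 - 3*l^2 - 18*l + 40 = (l + 4)*(l^2 - 7*l + 10) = (l - 5)*(l + 4)*(l - 2)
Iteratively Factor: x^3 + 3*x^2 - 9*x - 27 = (x - 3)*(x^2 + 6*x + 9) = (x - 3)*(x + 3)*(x + 3)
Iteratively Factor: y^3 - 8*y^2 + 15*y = (y - 5)*(y^2 - 3*y) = (y - 5)*(y - 3)*(y)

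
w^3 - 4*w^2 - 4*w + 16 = (w - 4)*(w - 2)*(w + 2)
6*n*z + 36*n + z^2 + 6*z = (6*n + z)*(z + 6)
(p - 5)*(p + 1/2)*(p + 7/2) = p^3 - p^2 - 73*p/4 - 35/4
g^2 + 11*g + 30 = (g + 5)*(g + 6)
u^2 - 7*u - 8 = (u - 8)*(u + 1)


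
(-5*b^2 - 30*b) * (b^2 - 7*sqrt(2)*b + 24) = -5*b^4 - 30*b^3 + 35*sqrt(2)*b^3 - 120*b^2 + 210*sqrt(2)*b^2 - 720*b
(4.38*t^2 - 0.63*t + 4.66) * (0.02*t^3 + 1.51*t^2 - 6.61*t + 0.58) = 0.0876*t^5 + 6.6012*t^4 - 29.8099*t^3 + 13.7413*t^2 - 31.168*t + 2.7028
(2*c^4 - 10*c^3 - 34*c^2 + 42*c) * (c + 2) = 2*c^5 - 6*c^4 - 54*c^3 - 26*c^2 + 84*c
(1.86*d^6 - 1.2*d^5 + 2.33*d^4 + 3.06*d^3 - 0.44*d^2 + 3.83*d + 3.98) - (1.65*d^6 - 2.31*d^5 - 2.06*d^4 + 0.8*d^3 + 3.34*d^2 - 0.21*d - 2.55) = 0.21*d^6 + 1.11*d^5 + 4.39*d^4 + 2.26*d^3 - 3.78*d^2 + 4.04*d + 6.53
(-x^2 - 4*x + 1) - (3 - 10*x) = -x^2 + 6*x - 2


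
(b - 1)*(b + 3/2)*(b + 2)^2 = b^4 + 9*b^3/2 + 9*b^2/2 - 4*b - 6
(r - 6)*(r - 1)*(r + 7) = r^3 - 43*r + 42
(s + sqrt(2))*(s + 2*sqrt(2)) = s^2 + 3*sqrt(2)*s + 4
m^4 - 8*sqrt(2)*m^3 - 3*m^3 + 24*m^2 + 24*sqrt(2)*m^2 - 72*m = m*(m - 3)*(m - 6*sqrt(2))*(m - 2*sqrt(2))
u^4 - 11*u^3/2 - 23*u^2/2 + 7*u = u*(u - 7)*(u - 1/2)*(u + 2)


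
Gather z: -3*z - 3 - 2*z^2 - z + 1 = -2*z^2 - 4*z - 2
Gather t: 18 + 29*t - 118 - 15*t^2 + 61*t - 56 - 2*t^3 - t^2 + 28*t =-2*t^3 - 16*t^2 + 118*t - 156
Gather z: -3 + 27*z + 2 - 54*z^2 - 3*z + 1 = -54*z^2 + 24*z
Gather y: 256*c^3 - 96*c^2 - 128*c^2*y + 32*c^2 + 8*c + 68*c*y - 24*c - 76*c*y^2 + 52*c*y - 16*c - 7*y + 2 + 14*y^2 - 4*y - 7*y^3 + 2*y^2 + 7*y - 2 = 256*c^3 - 64*c^2 - 32*c - 7*y^3 + y^2*(16 - 76*c) + y*(-128*c^2 + 120*c - 4)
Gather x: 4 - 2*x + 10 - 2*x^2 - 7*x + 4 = -2*x^2 - 9*x + 18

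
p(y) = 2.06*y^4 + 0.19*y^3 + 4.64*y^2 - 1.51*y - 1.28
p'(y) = 8.24*y^3 + 0.57*y^2 + 9.28*y - 1.51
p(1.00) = 4.10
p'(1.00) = 16.58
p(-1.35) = 15.59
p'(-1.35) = -33.27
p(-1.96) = 48.48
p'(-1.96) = -79.55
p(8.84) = 13059.09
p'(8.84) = 5817.32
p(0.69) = 0.42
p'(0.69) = 7.87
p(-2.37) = 90.82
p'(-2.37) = -129.99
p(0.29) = -1.31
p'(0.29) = 1.43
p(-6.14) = 3066.73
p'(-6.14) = -1944.36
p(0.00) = -1.28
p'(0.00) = -1.51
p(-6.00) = 2803.54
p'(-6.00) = -1816.51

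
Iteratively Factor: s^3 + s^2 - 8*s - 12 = (s + 2)*(s^2 - s - 6) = (s + 2)^2*(s - 3)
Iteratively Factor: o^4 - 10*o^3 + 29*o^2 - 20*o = (o)*(o^3 - 10*o^2 + 29*o - 20) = o*(o - 4)*(o^2 - 6*o + 5) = o*(o - 5)*(o - 4)*(o - 1)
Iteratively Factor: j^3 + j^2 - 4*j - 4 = (j - 2)*(j^2 + 3*j + 2) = (j - 2)*(j + 1)*(j + 2)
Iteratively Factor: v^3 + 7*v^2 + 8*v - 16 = (v - 1)*(v^2 + 8*v + 16) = (v - 1)*(v + 4)*(v + 4)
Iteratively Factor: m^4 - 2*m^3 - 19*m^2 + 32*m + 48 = (m + 1)*(m^3 - 3*m^2 - 16*m + 48) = (m + 1)*(m + 4)*(m^2 - 7*m + 12) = (m - 3)*(m + 1)*(m + 4)*(m - 4)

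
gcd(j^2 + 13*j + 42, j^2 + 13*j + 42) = j^2 + 13*j + 42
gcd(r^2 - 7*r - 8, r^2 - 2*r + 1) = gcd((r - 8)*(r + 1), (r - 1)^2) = 1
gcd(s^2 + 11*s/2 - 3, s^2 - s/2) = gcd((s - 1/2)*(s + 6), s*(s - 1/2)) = s - 1/2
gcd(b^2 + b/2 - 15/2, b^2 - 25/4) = b - 5/2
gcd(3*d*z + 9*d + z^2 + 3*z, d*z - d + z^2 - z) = 1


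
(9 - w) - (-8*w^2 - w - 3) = 8*w^2 + 12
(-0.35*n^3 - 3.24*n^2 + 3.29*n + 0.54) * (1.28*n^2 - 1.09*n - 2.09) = -0.448*n^5 - 3.7657*n^4 + 8.4743*n^3 + 3.8767*n^2 - 7.4647*n - 1.1286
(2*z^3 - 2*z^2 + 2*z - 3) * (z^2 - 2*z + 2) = 2*z^5 - 6*z^4 + 10*z^3 - 11*z^2 + 10*z - 6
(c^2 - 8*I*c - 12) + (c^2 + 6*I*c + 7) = 2*c^2 - 2*I*c - 5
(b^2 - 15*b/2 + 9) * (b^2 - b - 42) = b^4 - 17*b^3/2 - 51*b^2/2 + 306*b - 378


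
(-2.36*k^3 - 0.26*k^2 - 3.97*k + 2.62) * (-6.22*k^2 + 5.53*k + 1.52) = 14.6792*k^5 - 11.4336*k^4 + 19.6684*k^3 - 38.6457*k^2 + 8.4542*k + 3.9824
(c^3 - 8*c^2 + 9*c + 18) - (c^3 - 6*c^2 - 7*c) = -2*c^2 + 16*c + 18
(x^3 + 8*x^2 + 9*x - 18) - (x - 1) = x^3 + 8*x^2 + 8*x - 17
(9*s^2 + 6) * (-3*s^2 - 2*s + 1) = -27*s^4 - 18*s^3 - 9*s^2 - 12*s + 6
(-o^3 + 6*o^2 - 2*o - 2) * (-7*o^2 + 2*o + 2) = 7*o^5 - 44*o^4 + 24*o^3 + 22*o^2 - 8*o - 4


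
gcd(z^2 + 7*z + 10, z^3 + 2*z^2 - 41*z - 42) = 1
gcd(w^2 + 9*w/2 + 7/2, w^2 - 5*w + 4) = 1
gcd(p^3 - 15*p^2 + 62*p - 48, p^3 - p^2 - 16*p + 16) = p - 1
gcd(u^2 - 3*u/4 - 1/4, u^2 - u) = u - 1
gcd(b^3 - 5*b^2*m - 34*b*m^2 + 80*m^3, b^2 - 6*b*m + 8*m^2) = b - 2*m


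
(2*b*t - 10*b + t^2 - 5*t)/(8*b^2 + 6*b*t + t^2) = (t - 5)/(4*b + t)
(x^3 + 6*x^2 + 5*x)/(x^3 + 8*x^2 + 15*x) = (x + 1)/(x + 3)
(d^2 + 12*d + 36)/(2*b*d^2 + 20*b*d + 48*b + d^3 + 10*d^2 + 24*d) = (d + 6)/(2*b*d + 8*b + d^2 + 4*d)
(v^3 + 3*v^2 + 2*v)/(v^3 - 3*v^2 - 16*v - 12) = v/(v - 6)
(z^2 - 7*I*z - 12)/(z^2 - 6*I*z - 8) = (z - 3*I)/(z - 2*I)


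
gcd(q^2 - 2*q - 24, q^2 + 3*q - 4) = q + 4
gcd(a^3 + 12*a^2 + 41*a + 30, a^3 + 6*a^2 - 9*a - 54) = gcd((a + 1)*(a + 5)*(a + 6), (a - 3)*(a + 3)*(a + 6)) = a + 6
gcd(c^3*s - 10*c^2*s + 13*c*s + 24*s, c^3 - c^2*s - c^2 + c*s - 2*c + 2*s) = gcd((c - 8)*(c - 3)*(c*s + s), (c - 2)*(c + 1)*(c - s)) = c + 1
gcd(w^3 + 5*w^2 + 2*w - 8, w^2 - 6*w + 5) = w - 1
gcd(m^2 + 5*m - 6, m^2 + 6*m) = m + 6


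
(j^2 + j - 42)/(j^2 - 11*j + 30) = (j + 7)/(j - 5)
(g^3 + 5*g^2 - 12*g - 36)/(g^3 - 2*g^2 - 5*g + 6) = (g + 6)/(g - 1)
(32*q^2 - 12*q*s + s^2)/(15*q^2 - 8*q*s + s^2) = (32*q^2 - 12*q*s + s^2)/(15*q^2 - 8*q*s + s^2)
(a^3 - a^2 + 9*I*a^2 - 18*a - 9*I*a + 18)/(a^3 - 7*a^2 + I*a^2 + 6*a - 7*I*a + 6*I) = (a^2 + 9*I*a - 18)/(a^2 + a*(-6 + I) - 6*I)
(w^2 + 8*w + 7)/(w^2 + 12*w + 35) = (w + 1)/(w + 5)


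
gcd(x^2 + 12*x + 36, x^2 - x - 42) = x + 6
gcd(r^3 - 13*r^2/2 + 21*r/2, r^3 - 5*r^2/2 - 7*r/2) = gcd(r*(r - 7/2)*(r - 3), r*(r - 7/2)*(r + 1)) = r^2 - 7*r/2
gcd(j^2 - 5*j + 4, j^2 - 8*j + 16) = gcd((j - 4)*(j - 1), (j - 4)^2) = j - 4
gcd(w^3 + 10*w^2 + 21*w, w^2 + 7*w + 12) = w + 3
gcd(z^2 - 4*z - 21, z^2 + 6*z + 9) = z + 3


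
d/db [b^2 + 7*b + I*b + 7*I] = 2*b + 7 + I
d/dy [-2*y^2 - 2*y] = -4*y - 2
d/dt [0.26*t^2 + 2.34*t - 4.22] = 0.52*t + 2.34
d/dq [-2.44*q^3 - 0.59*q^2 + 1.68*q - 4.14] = -7.32*q^2 - 1.18*q + 1.68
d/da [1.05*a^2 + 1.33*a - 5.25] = 2.1*a + 1.33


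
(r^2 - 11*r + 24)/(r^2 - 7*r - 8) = (r - 3)/(r + 1)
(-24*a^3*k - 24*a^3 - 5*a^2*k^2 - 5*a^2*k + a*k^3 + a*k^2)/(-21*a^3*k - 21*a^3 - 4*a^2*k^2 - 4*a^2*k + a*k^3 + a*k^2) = (8*a - k)/(7*a - k)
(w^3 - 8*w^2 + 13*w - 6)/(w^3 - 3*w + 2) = (w - 6)/(w + 2)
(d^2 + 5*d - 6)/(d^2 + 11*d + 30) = (d - 1)/(d + 5)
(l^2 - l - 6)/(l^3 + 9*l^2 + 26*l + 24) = (l - 3)/(l^2 + 7*l + 12)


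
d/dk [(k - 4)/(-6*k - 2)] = -13/(18*k^2 + 12*k + 2)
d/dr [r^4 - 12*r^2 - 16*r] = 4*r^3 - 24*r - 16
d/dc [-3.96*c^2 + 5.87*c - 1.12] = 5.87 - 7.92*c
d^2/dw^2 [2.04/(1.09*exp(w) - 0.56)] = (2.423724*exp(w) + 1.245216)*exp(w)/(1.09*exp(w) - 0.56)^3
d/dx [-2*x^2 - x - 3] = -4*x - 1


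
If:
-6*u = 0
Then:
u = 0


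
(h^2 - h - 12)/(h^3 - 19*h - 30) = (h - 4)/(h^2 - 3*h - 10)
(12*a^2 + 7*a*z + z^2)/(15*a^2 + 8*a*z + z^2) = (4*a + z)/(5*a + z)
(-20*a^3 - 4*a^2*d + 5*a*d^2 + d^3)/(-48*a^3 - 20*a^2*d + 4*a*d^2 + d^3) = (10*a^2 - 3*a*d - d^2)/(24*a^2 - 2*a*d - d^2)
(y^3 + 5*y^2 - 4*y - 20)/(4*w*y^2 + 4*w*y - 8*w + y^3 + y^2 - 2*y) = (y^2 + 3*y - 10)/(4*w*y - 4*w + y^2 - y)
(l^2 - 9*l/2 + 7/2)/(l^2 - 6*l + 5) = (l - 7/2)/(l - 5)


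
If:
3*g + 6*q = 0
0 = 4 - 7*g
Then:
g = 4/7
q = -2/7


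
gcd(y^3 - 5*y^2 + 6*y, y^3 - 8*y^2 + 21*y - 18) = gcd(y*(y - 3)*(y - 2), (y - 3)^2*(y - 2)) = y^2 - 5*y + 6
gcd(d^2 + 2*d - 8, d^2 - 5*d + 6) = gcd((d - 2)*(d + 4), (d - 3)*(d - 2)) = d - 2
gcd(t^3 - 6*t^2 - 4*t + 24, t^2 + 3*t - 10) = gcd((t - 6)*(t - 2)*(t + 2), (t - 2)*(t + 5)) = t - 2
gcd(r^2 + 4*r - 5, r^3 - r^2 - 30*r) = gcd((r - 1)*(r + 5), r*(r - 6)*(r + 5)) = r + 5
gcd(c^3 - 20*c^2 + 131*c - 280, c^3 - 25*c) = c - 5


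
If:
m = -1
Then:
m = -1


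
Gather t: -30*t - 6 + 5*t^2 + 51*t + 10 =5*t^2 + 21*t + 4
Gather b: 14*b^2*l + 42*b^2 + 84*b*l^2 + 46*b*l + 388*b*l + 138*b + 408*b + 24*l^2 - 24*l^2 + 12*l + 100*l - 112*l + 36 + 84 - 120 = b^2*(14*l + 42) + b*(84*l^2 + 434*l + 546)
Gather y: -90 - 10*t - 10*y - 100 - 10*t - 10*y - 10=-20*t - 20*y - 200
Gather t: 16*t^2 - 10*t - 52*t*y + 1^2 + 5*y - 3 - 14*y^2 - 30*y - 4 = 16*t^2 + t*(-52*y - 10) - 14*y^2 - 25*y - 6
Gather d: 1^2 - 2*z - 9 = -2*z - 8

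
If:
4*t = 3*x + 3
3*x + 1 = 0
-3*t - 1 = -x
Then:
No Solution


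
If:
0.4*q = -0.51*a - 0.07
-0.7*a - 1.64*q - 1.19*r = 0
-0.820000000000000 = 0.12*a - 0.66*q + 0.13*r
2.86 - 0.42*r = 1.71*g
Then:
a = -0.87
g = 1.86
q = 0.93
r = -0.77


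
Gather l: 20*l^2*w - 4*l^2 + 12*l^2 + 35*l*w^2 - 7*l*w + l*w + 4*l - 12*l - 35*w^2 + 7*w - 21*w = l^2*(20*w + 8) + l*(35*w^2 - 6*w - 8) - 35*w^2 - 14*w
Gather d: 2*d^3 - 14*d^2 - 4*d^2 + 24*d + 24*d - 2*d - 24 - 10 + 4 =2*d^3 - 18*d^2 + 46*d - 30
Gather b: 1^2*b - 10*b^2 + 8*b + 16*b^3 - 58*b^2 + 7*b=16*b^3 - 68*b^2 + 16*b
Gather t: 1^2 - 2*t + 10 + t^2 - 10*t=t^2 - 12*t + 11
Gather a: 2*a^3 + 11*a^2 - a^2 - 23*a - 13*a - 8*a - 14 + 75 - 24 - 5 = 2*a^3 + 10*a^2 - 44*a + 32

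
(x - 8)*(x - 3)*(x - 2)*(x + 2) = x^4 - 11*x^3 + 20*x^2 + 44*x - 96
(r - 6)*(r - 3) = r^2 - 9*r + 18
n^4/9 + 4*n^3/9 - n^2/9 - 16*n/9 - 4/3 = (n/3 + 1/3)*(n/3 + 1)*(n - 2)*(n + 2)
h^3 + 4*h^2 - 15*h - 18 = (h - 3)*(h + 1)*(h + 6)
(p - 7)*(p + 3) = p^2 - 4*p - 21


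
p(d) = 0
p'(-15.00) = 0.00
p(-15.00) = 0.00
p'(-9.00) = 0.00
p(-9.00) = 0.00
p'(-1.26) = 0.00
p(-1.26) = 0.00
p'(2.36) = 0.00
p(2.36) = 0.00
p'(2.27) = 0.00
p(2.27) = 0.00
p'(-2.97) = 0.00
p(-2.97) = 0.00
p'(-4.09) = 0.00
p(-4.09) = 0.00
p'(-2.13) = 0.00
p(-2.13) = 0.00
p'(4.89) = 0.00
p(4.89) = 0.00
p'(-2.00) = 0.00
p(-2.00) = 0.00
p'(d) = 0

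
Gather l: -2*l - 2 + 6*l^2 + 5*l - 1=6*l^2 + 3*l - 3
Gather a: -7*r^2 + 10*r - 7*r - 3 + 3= -7*r^2 + 3*r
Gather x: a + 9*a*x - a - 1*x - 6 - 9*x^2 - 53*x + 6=-9*x^2 + x*(9*a - 54)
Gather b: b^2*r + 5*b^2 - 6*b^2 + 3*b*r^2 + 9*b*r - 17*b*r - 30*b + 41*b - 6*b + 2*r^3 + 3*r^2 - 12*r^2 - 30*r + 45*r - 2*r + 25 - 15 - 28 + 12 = b^2*(r - 1) + b*(3*r^2 - 8*r + 5) + 2*r^3 - 9*r^2 + 13*r - 6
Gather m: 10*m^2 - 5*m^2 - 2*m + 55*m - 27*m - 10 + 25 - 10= 5*m^2 + 26*m + 5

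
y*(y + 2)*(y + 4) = y^3 + 6*y^2 + 8*y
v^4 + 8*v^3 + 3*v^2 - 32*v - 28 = (v - 2)*(v + 1)*(v + 2)*(v + 7)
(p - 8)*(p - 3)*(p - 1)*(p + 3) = p^4 - 9*p^3 - p^2 + 81*p - 72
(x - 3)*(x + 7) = x^2 + 4*x - 21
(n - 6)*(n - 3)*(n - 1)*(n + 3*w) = n^4 + 3*n^3*w - 10*n^3 - 30*n^2*w + 27*n^2 + 81*n*w - 18*n - 54*w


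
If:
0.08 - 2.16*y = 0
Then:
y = 0.04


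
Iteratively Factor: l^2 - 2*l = (l - 2)*(l)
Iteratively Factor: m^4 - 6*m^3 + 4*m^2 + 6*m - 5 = (m - 5)*(m^3 - m^2 - m + 1) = (m - 5)*(m - 1)*(m^2 - 1) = (m - 5)*(m - 1)^2*(m + 1)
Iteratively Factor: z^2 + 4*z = (z)*(z + 4)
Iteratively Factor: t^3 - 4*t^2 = (t)*(t^2 - 4*t) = t*(t - 4)*(t)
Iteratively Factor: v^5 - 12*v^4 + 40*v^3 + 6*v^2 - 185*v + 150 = (v - 1)*(v^4 - 11*v^3 + 29*v^2 + 35*v - 150) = (v - 3)*(v - 1)*(v^3 - 8*v^2 + 5*v + 50) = (v - 5)*(v - 3)*(v - 1)*(v^2 - 3*v - 10) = (v - 5)*(v - 3)*(v - 1)*(v + 2)*(v - 5)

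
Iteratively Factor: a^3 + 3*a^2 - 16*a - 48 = (a + 4)*(a^2 - a - 12) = (a - 4)*(a + 4)*(a + 3)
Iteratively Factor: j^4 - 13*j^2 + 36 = (j - 2)*(j^3 + 2*j^2 - 9*j - 18) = (j - 3)*(j - 2)*(j^2 + 5*j + 6) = (j - 3)*(j - 2)*(j + 2)*(j + 3)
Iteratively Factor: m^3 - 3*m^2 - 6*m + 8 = (m + 2)*(m^2 - 5*m + 4) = (m - 1)*(m + 2)*(m - 4)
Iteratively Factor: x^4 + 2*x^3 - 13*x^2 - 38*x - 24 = (x - 4)*(x^3 + 6*x^2 + 11*x + 6) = (x - 4)*(x + 1)*(x^2 + 5*x + 6) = (x - 4)*(x + 1)*(x + 2)*(x + 3)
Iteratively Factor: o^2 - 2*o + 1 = (o - 1)*(o - 1)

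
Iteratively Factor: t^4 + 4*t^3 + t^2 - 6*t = (t + 3)*(t^3 + t^2 - 2*t) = (t - 1)*(t + 3)*(t^2 + 2*t) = t*(t - 1)*(t + 3)*(t + 2)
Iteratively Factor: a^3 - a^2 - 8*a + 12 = (a + 3)*(a^2 - 4*a + 4) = (a - 2)*(a + 3)*(a - 2)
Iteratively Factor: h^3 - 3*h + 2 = (h + 2)*(h^2 - 2*h + 1) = (h - 1)*(h + 2)*(h - 1)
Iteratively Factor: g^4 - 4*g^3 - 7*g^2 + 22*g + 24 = (g - 3)*(g^3 - g^2 - 10*g - 8) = (g - 4)*(g - 3)*(g^2 + 3*g + 2) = (g - 4)*(g - 3)*(g + 1)*(g + 2)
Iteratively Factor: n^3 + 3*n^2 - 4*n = (n + 4)*(n^2 - n) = (n - 1)*(n + 4)*(n)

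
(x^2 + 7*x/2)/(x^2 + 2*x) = (x + 7/2)/(x + 2)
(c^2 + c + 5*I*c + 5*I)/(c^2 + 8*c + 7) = (c + 5*I)/(c + 7)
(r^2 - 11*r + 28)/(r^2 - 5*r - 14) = (r - 4)/(r + 2)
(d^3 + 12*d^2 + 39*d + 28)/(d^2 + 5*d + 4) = d + 7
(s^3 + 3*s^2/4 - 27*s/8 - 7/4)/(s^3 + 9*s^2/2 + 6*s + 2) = (s - 7/4)/(s + 2)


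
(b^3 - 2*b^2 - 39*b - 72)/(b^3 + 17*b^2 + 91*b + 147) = (b^2 - 5*b - 24)/(b^2 + 14*b + 49)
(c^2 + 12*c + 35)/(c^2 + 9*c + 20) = (c + 7)/(c + 4)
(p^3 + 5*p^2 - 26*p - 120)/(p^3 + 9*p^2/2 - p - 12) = 2*(p^2 + p - 30)/(2*p^2 + p - 6)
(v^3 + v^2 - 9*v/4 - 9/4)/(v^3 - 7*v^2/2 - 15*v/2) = (2*v^2 - v - 3)/(2*v*(v - 5))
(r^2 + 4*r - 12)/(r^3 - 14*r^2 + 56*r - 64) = (r + 6)/(r^2 - 12*r + 32)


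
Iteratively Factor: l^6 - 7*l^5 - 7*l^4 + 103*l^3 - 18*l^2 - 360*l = (l + 2)*(l^5 - 9*l^4 + 11*l^3 + 81*l^2 - 180*l) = (l - 4)*(l + 2)*(l^4 - 5*l^3 - 9*l^2 + 45*l) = l*(l - 4)*(l + 2)*(l^3 - 5*l^2 - 9*l + 45) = l*(l - 4)*(l - 3)*(l + 2)*(l^2 - 2*l - 15) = l*(l - 5)*(l - 4)*(l - 3)*(l + 2)*(l + 3)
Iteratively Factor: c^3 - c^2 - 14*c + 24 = (c - 2)*(c^2 + c - 12) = (c - 3)*(c - 2)*(c + 4)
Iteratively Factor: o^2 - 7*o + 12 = (o - 3)*(o - 4)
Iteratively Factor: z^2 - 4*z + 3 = (z - 3)*(z - 1)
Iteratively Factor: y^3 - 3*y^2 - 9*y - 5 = (y - 5)*(y^2 + 2*y + 1) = (y - 5)*(y + 1)*(y + 1)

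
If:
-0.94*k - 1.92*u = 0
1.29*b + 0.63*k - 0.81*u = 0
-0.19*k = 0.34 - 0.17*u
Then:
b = 0.99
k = -1.24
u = 0.61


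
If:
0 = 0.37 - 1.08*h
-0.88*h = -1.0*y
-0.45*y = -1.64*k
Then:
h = 0.34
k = 0.08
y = 0.30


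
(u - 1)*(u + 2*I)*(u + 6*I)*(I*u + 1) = I*u^4 - 7*u^3 - I*u^3 + 7*u^2 - 4*I*u^2 - 12*u + 4*I*u + 12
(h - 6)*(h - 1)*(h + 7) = h^3 - 43*h + 42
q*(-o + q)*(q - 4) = -o*q^2 + 4*o*q + q^3 - 4*q^2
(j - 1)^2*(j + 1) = j^3 - j^2 - j + 1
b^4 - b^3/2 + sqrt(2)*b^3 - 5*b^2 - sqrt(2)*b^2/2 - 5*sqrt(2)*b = b*(b - 5/2)*(b + 2)*(b + sqrt(2))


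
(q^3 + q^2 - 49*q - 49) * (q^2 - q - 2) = q^5 - 52*q^3 - 2*q^2 + 147*q + 98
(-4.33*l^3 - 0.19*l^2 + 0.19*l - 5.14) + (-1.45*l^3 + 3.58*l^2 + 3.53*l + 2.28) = -5.78*l^3 + 3.39*l^2 + 3.72*l - 2.86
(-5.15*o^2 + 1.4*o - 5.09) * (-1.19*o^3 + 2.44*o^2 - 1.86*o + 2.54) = 6.1285*o^5 - 14.232*o^4 + 19.0521*o^3 - 28.1046*o^2 + 13.0234*o - 12.9286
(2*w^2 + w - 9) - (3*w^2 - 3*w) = -w^2 + 4*w - 9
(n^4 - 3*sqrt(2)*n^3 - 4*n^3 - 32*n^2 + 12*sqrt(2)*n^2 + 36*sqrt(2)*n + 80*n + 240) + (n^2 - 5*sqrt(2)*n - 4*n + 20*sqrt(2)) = n^4 - 3*sqrt(2)*n^3 - 4*n^3 - 31*n^2 + 12*sqrt(2)*n^2 + 31*sqrt(2)*n + 76*n + 20*sqrt(2) + 240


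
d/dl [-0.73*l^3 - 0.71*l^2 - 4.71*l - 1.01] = -2.19*l^2 - 1.42*l - 4.71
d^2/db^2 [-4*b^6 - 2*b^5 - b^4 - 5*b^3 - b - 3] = 2*b*(-60*b^3 - 20*b^2 - 6*b - 15)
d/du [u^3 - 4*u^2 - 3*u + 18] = 3*u^2 - 8*u - 3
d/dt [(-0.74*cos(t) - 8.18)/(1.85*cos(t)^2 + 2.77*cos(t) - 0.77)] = (1.369*sin(t)^2 - 30.266*cos(t) - 24.5974)*sin(t)/(1.85*cos(t)^2 + 2.77*cos(t) - 0.77)^2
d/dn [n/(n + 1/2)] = 2/(2*n + 1)^2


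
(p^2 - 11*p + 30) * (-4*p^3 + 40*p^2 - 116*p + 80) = -4*p^5 + 84*p^4 - 676*p^3 + 2556*p^2 - 4360*p + 2400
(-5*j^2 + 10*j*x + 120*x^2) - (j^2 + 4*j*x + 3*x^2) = -6*j^2 + 6*j*x + 117*x^2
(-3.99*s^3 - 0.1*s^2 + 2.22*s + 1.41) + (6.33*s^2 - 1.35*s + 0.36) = -3.99*s^3 + 6.23*s^2 + 0.87*s + 1.77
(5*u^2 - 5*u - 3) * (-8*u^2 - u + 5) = -40*u^4 + 35*u^3 + 54*u^2 - 22*u - 15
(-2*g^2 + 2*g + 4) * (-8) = 16*g^2 - 16*g - 32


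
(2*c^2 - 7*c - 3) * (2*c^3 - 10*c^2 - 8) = 4*c^5 - 34*c^4 + 64*c^3 + 14*c^2 + 56*c + 24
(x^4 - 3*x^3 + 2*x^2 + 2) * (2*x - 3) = 2*x^5 - 9*x^4 + 13*x^3 - 6*x^2 + 4*x - 6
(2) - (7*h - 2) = 4 - 7*h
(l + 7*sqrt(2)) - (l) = 7*sqrt(2)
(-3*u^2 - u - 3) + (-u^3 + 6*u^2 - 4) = -u^3 + 3*u^2 - u - 7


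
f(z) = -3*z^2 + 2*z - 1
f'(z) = 2 - 6*z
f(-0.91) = -5.30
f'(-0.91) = 7.46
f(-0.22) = -1.59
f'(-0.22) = 3.32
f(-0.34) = -2.03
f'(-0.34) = 4.04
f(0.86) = -1.50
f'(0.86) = -3.16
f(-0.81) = -4.59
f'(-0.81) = 6.86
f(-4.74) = -77.88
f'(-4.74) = 30.44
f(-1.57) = -11.53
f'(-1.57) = 11.42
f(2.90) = -20.43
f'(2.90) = -15.40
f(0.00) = -1.00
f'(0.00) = 2.00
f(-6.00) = -121.00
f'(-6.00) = 38.00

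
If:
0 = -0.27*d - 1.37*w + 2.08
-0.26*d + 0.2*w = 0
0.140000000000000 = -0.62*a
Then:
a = -0.23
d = 1.01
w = 1.32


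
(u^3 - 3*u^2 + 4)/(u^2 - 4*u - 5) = (u^2 - 4*u + 4)/(u - 5)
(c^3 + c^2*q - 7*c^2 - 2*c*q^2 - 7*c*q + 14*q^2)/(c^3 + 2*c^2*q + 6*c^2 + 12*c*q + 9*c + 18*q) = (c^2 - c*q - 7*c + 7*q)/(c^2 + 6*c + 9)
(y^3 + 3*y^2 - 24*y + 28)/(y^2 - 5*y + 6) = (y^2 + 5*y - 14)/(y - 3)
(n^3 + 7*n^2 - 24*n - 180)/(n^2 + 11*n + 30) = (n^2 + n - 30)/(n + 5)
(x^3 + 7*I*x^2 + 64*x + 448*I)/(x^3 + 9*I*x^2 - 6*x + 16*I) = (x^2 - I*x + 56)/(x^2 + I*x + 2)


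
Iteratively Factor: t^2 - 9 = (t + 3)*(t - 3)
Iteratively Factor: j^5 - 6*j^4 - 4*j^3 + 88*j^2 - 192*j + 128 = (j + 4)*(j^4 - 10*j^3 + 36*j^2 - 56*j + 32) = (j - 2)*(j + 4)*(j^3 - 8*j^2 + 20*j - 16) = (j - 2)^2*(j + 4)*(j^2 - 6*j + 8) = (j - 2)^3*(j + 4)*(j - 4)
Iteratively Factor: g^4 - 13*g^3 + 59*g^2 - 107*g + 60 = (g - 5)*(g^3 - 8*g^2 + 19*g - 12) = (g - 5)*(g - 1)*(g^2 - 7*g + 12) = (g - 5)*(g - 4)*(g - 1)*(g - 3)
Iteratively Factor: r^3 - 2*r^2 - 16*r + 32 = (r - 2)*(r^2 - 16) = (r - 2)*(r + 4)*(r - 4)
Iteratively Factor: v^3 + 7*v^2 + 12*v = (v + 4)*(v^2 + 3*v) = (v + 3)*(v + 4)*(v)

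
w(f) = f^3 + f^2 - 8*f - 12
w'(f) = 3*f^2 + 2*f - 8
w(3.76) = 25.21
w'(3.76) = 41.93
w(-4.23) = -35.95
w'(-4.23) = 37.22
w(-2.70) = -2.79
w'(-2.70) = 8.47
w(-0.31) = -9.45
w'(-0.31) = -8.33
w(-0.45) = -8.29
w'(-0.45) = -8.29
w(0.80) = -17.25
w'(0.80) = -4.48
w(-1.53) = -1.00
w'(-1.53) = -4.04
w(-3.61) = -17.13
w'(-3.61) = 23.88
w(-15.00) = -3042.00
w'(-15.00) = 637.00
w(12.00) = 1764.00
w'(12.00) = 448.00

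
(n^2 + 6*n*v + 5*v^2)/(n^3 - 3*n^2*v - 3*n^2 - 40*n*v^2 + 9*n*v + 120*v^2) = (-n - v)/(-n^2 + 8*n*v + 3*n - 24*v)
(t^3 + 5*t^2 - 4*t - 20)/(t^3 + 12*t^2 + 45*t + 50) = (t - 2)/(t + 5)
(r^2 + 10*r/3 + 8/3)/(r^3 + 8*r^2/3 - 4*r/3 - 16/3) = (3*r + 4)/(3*r^2 + 2*r - 8)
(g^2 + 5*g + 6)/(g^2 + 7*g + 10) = (g + 3)/(g + 5)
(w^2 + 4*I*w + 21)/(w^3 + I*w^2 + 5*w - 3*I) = (w^2 + 4*I*w + 21)/(w^3 + I*w^2 + 5*w - 3*I)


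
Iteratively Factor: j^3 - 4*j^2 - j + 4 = (j + 1)*(j^2 - 5*j + 4) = (j - 4)*(j + 1)*(j - 1)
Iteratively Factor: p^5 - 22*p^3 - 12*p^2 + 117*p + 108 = (p - 3)*(p^4 + 3*p^3 - 13*p^2 - 51*p - 36) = (p - 3)*(p + 1)*(p^3 + 2*p^2 - 15*p - 36) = (p - 4)*(p - 3)*(p + 1)*(p^2 + 6*p + 9) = (p - 4)*(p - 3)*(p + 1)*(p + 3)*(p + 3)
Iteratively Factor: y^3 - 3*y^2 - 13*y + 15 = (y - 5)*(y^2 + 2*y - 3) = (y - 5)*(y + 3)*(y - 1)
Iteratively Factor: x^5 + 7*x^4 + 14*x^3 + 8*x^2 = (x + 1)*(x^4 + 6*x^3 + 8*x^2) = (x + 1)*(x + 2)*(x^3 + 4*x^2) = x*(x + 1)*(x + 2)*(x^2 + 4*x) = x^2*(x + 1)*(x + 2)*(x + 4)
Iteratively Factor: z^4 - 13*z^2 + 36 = (z - 2)*(z^3 + 2*z^2 - 9*z - 18) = (z - 3)*(z - 2)*(z^2 + 5*z + 6) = (z - 3)*(z - 2)*(z + 3)*(z + 2)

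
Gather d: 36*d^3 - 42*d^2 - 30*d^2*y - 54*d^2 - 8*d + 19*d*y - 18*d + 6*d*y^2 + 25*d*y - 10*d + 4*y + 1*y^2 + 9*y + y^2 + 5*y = 36*d^3 + d^2*(-30*y - 96) + d*(6*y^2 + 44*y - 36) + 2*y^2 + 18*y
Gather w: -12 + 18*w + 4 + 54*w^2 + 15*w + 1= 54*w^2 + 33*w - 7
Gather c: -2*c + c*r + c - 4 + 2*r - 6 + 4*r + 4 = c*(r - 1) + 6*r - 6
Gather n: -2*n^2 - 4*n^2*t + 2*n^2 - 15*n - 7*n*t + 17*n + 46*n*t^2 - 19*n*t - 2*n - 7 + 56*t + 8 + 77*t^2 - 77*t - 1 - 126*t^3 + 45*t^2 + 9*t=-4*n^2*t + n*(46*t^2 - 26*t) - 126*t^3 + 122*t^2 - 12*t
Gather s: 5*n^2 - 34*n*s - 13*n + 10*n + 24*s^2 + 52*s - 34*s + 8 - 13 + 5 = 5*n^2 - 3*n + 24*s^2 + s*(18 - 34*n)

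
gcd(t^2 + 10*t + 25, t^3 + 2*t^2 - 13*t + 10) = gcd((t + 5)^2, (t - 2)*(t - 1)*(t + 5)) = t + 5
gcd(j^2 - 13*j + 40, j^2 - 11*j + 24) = j - 8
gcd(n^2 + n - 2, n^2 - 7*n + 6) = n - 1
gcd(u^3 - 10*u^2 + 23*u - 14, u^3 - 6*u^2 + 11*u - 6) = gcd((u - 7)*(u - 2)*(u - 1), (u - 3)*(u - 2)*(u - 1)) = u^2 - 3*u + 2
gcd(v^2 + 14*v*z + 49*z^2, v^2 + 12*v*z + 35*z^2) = v + 7*z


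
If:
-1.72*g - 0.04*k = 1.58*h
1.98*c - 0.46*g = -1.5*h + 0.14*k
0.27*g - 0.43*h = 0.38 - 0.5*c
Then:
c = 0.0432951518192161*k + 0.317120911268611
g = 0.300012416478989 - 0.0440774909425319*k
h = 0.0226666357095917*k - 0.326595795154343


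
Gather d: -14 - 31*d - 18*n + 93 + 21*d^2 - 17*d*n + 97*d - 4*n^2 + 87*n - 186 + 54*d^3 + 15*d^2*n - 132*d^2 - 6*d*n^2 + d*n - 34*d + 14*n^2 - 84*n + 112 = 54*d^3 + d^2*(15*n - 111) + d*(-6*n^2 - 16*n + 32) + 10*n^2 - 15*n + 5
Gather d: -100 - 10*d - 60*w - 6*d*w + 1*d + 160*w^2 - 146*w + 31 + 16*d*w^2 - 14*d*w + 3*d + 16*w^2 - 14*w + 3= d*(16*w^2 - 20*w - 6) + 176*w^2 - 220*w - 66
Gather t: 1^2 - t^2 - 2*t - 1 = -t^2 - 2*t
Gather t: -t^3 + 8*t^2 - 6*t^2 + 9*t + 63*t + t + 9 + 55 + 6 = -t^3 + 2*t^2 + 73*t + 70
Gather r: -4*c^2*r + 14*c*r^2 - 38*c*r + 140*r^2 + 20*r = r^2*(14*c + 140) + r*(-4*c^2 - 38*c + 20)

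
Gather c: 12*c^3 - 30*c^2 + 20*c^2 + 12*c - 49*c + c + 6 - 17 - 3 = 12*c^3 - 10*c^2 - 36*c - 14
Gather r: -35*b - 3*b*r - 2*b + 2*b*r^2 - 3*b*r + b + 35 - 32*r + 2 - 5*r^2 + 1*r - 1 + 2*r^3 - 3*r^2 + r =-36*b + 2*r^3 + r^2*(2*b - 8) + r*(-6*b - 30) + 36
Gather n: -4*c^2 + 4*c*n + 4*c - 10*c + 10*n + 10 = -4*c^2 - 6*c + n*(4*c + 10) + 10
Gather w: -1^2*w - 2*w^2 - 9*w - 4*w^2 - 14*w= -6*w^2 - 24*w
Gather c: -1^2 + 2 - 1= 0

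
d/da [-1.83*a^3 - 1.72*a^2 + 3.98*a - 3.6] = -5.49*a^2 - 3.44*a + 3.98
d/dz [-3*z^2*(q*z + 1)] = 3*z*(-3*q*z - 2)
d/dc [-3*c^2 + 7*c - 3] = 7 - 6*c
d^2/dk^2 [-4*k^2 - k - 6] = -8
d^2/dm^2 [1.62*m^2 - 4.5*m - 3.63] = 3.24000000000000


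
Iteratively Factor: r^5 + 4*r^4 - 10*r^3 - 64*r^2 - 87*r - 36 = (r + 3)*(r^4 + r^3 - 13*r^2 - 25*r - 12) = (r + 3)^2*(r^3 - 2*r^2 - 7*r - 4) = (r + 1)*(r + 3)^2*(r^2 - 3*r - 4) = (r - 4)*(r + 1)*(r + 3)^2*(r + 1)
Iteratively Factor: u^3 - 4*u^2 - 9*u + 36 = (u + 3)*(u^2 - 7*u + 12) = (u - 4)*(u + 3)*(u - 3)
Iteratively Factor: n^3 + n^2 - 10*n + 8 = (n - 2)*(n^2 + 3*n - 4) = (n - 2)*(n + 4)*(n - 1)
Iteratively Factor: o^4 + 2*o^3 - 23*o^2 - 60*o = (o + 4)*(o^3 - 2*o^2 - 15*o) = (o + 3)*(o + 4)*(o^2 - 5*o) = (o - 5)*(o + 3)*(o + 4)*(o)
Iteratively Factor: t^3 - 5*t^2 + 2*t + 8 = (t + 1)*(t^2 - 6*t + 8) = (t - 4)*(t + 1)*(t - 2)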